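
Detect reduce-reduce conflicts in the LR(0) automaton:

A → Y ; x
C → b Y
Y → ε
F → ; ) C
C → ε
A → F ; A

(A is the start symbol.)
No reduce-reduce conflicts

A reduce-reduce conflict occurs when an LR(0) state has two complete items [A → α .] and [B → β .] — both call for a reduction, and with no lookahead the parser cannot choose between them.

Augment with A' → A and build the canonical LR(0) collection (I0 = CLOSURE({[A' → . A]}), then GOTO on every symbol after a dot until no new states appear). It has 13 states:
  I0: { [A → . F ; A], [A → . Y ; x], [A' → . A], [F → . ; ) C], [Y → .] }  — shift, reduce
  I1: { [F → ; . ) C] }  — shift
  I2: { [A' → A .] }  — accept
  I3: { [A → F . ; A] }  — shift
  I4: { [A → Y . ; x] }  — shift
  I5: { [A → Y ; . x] }  — shift
  I6: { [A → Y ; x .] }  — reduce
  I7: { [A → . F ; A], [A → . Y ; x], [A → F ; . A], [F → . ; ) C], [Y → .] }  — shift, reduce
  I8: { [A → F ; A .] }  — reduce
  I9: { [C → . b Y], [C → .], [F → ; ) . C] }  — shift, reduce
  I10: { [F → ; ) C .] }  — reduce
  I11: { [C → b . Y], [Y → .] }  — reduce
  I12: { [C → b Y .] }  — reduce

No state contains more than one complete item.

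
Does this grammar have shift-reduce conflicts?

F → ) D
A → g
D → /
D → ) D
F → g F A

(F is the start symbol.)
No shift-reduce conflicts

A shift-reduce conflict occurs when an LR(0) state has both:
  - a complete (reduce) item [A → α .] (dot at the end), and
  - a shift item [B → β . c γ] (dot before a terminal).

Augment with F' → F and build the canonical LR(0) collection (I0 = CLOSURE({[F' → . F]}), then GOTO on every symbol after a dot until no new states appear). It has 11 states:
  I0: { [F → . ) D], [F → . g F A], [F' → . F] }  — shift
  I1: { [D → . ) D], [D → . /], [F → ) . D] }  — shift
  I2: { [F' → F .] }  — accept
  I3: { [F → . ) D], [F → . g F A], [F → g . F A] }  — shift
  I4: { [A → . g], [F → g F . A] }  — shift
  I5: { [F → g F A .] }  — reduce
  I6: { [A → g .] }  — reduce
  I7: { [D → ) . D], [D → . ) D], [D → . /] }  — shift
  I8: { [D → / .] }  — reduce
  I9: { [F → ) D .] }  — reduce
  I10: { [D → ) D .] }  — reduce

No state contains both a complete item and a shift item.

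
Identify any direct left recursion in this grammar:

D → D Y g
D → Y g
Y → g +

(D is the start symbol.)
D → D Y g: LEFT RECURSIVE (starts with D)
D → Y g: starts with Y
Y → g +: starts with g

The grammar has direct left recursion on: D.

Answer: Yes, D is left-recursive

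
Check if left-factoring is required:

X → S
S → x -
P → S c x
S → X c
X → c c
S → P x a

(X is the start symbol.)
Left-factoring is needed when two productions for the same non-terminal
share a common prefix on the right-hand side.

Productions for X:
  X → S
  X → c c
Productions for S:
  S → x -
  S → X c
  S → P x a

No common prefixes found.

Answer: No, left-factoring is not needed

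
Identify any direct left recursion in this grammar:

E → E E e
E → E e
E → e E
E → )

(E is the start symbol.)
Yes, E is left-recursive

Direct left recursion occurs when N → N α for some non-terminal N (the right-hand side begins with the left-hand side itself).

E → E E e: LEFT RECURSIVE (starts with E)
E → E e: LEFT RECURSIVE (starts with E)
E → e E: starts with e
E → ): starts with ')'

The grammar has direct left recursion on: E.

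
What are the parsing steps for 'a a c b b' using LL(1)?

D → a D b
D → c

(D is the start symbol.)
LL(1) parsing maintains a stack (initially the start symbol over $) and the input. At each step: if the stack top is a terminal, match it against the current input token; if it is a non-terminal N, replace it with the RHS of M[N, lookahead] (the unique production whose predict set contains the lookahead).

Stack is shown with the top on the left.

Stack      Input        Action
------------------------------
D $        a a c b b $  output D → a D b
a D b $    a a c b b $  match 'a'
D b $      a c b b $    output D → a D b
a D b b $  a c b b $    match 'a'
D b b $    c b b $      output D → c
c b b $    c b b $      match 'c'
b b $      b b $        match 'b'
b $        b $          match 'b'
$          $            accept

The string is accepted.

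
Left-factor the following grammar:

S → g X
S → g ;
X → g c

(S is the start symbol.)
S → g S'
S' → X
S' → ;
X → g c

Left-factoring transforms A → αβ₁ | αβ₂ into A → αA' and A' → β₁ | β₂
(α is the longest common prefix among the alternatives). Repeat until
no nonterminal has two alternatives with a common prefix.

Round 1: S has alternatives sharing prefix 'g'. Introduce S': S → g S'
  Add: S' → X
  Add: S' → ;

No remaining common prefixes — done.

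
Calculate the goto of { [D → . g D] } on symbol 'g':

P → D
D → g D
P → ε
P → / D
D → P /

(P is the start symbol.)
GOTO(I, 'g') = CLOSURE({ [A → αX.β] : [A → α.Xβ] ∈ I, X = 'g' })

Items with dot before 'g', with the dot advanced:
  [D → . g D] → [D → g . D]
Closure of the advanced items:
  [D → g . D] has the dot before D: add [D → . g D], [D → . P /]
  [D → . P /] has the dot before P: add [P → . D], [P → .], [P → . / D]

GOTO = { [D → . P /], [D → . g D], [D → g . D], [P → . / D], [P → . D], [P → .] }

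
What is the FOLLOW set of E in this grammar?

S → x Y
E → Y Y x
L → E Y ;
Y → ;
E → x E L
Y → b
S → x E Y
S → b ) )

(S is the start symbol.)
{ ';', 'b', 'x' }

To compute FOLLOW(E), find every occurrence of E on a right-hand side N → α E β: add FIRST(β) \ {ε}, and if β is empty or nullable also add FOLLOW(N). Iterate to a fixed point.

In L → E Y ;: E is followed by Y ';', add FIRST(Y ';') \ {ε} = { ';', 'b' }
In E → x E L: E is followed by L, add FIRST(L) \ {ε} = { ';', 'b', 'x' }
In S → x E Y: E is followed by Y, add FIRST(Y) \ {ε} = { ';', 'b' }

Taking the union: FOLLOW(E) = { ';', 'b', 'x' }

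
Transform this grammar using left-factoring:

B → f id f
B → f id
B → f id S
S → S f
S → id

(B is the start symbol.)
B → f id B'
B' → f
B' → ε
B' → S
S → S f
S → id

Left-factoring transforms A → αβ₁ | αβ₂ into A → αA' and A' → β₁ | β₂
(α is the longest common prefix among the alternatives). Repeat until
no nonterminal has two alternatives with a common prefix.

Round 1: B has alternatives sharing prefix 'f id'. Introduce B': B → f id B'
  Add: B' → f
  Add: B' → ε
  Add: B' → S

No remaining common prefixes — done.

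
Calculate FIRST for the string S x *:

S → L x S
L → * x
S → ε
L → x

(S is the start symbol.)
FIRST sets of the non-terminals involved (from the grammar, by fixed-point iteration):
  FIRST(S) = { '*', 'x', ε }

To compute FIRST(S x *), process the symbols left to right:
Symbol S is a non-terminal. Add FIRST(S) \ {ε} = { '*', 'x' }
S is nullable (ε ∈ FIRST(S)), continue to the next symbol.
Symbol x is a terminal. Add 'x' and stop.
FIRST(S x *) = { '*', 'x' }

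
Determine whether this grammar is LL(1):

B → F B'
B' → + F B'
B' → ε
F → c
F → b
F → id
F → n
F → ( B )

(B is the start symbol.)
Yes, the grammar is LL(1).

Relevant sets:
  FOLLOW(B') = { $, ')' }

For B':
  PREDICT(B' → '+' F B') = { '+' }
  PREDICT(B' → ε) = { $, ')' }
For F:
  PREDICT(F → c) = { 'c' }
  PREDICT(F → b) = { 'b' }
  PREDICT(F → id) = { 'id' }
  PREDICT(F → n) = { 'n' }
  PREDICT(F → '(' B ')') = { '(' }
B has a single production, so nothing to check there.

All predict sets are disjoint. The grammar IS LL(1).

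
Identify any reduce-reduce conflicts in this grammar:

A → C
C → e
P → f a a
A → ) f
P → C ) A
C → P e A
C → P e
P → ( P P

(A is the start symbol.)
Yes — I18: [C → P e .] vs [C → e .]

A reduce-reduce conflict occurs when an LR(0) state has two complete items [A → α .] and [B → β .] — both call for a reduction, and with no lookahead the parser cannot choose between them.

Augment with A' → A and build the canonical LR(0) collection (I0 = CLOSURE({[A' → . A]}), then GOTO on every symbol after a dot until no new states appear). It has 19 states:
  I0: { [A → . ) f], [A → . C], [A' → . A], [C → . P e A], [C → . P e], [C → . e], [P → . ( P P], [P → . C ) A], [P → . f a a] }  — shift
  I1: { [C → . P e A], [C → . P e], [C → . e], [P → ( . P P], [P → . ( P P], [P → . C ) A], [P → . f a a] }  — shift
  I2: { [A → ) . f] }  — shift
  I3: { [A' → A .] }  — accept
  I4: { [A → C .], [P → C . ) A] }  — shift, reduce
  I5: { [C → P . e A], [C → P . e] }  — shift
  I6: { [C → e .] }  — reduce
  I7: { [P → f . a a] }  — shift
  I8: { [P → f a . a] }  — shift
  I9: { [P → f a a .] }  — reduce
  I10: { [A → . ) f], [A → . C], [C → . P e A], [C → . P e], [C → . e], [C → P e . A], [C → P e .], [P → . ( P P], [P → . C ) A], [P → . f a a] }  — shift, reduce
  I11: { [C → P e A .] }  — reduce
  I12: { [A → . ) f], [A → . C], [C → . P e A], [C → . P e], [C → . e], [P → . ( P P], [P → . C ) A], [P → . f a a], [P → C ) . A] }  — shift
  I13: { [P → C ) A .] }  — reduce
  I14: { [A → ) f .] }  — reduce
  I15: { [P → C . ) A] }  — shift
  I16: { [C → . P e A], [C → . P e], [C → . e], [C → P . e A], [C → P . e], [P → ( P . P], [P → . ( P P], [P → . C ) A], [P → . f a a] }  — shift
  I17: { [C → P . e A], [C → P . e], [P → ( P P .] }  — shift, reduce
  I18: { [A → . ) f], [A → . C], [C → . P e A], [C → . P e], [C → . e], [C → P e . A], [C → P e .], [C → e .], [P → . ( P P], [P → . C ) A], [P → . f a a] }  — shift, 2 reduces

I18 contains complete items [C → P e .], [C → e .] — reduce-reduce conflict.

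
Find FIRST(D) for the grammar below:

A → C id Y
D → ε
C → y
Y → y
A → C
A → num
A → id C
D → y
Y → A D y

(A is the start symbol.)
To compute FIRST(D), examine every production with D on the left-hand side, reading each right-hand side left to right until a non-nullable symbol is reached.

From D → ε:
  - ε-production, so ε ∈ FIRST(D)
From D → y:
  - y is a terminal: add 'y' and stop

Collecting: FIRST(D) = { 'y', ε }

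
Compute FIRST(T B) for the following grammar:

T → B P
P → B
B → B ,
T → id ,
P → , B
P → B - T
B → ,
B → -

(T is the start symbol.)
{ ',', '-', 'id' }

FIRST sets of the non-terminals involved (from the grammar, by fixed-point iteration):
  FIRST(T) = { ',', '-', 'id' }

To compute FIRST(T B), process the symbols left to right:
Symbol T is a non-terminal. Add FIRST(T) \ {ε} = { ',', '-', 'id' }
T is not nullable (ε ∉ FIRST(T)), so stop here.
FIRST(T B) = { ',', '-', 'id' }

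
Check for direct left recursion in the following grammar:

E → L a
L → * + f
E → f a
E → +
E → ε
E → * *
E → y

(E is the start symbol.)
No direct left recursion

E → L a: starts with L
L → * + f: starts with '*'
E → f a: starts with f
E → +: starts with '+'
E → ε: starts with ε
E → * *: starts with '*'
E → y: starts with y

No direct left recursion found.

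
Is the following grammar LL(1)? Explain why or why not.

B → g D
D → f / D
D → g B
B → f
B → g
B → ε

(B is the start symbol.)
A grammar is LL(1) if for each non-terminal N with multiple productions, the predict sets of those productions are pairwise disjoint, where PREDICT(N → α) = (FIRST(α) \ {ε}) ∪ (FOLLOW(N) if α ⇒* ε).

Relevant sets:
  FOLLOW(B) = { $ }

For B:
  PREDICT(B → g D) = { 'g' }
  PREDICT(B → f) = { 'f' }
  PREDICT(B → g) = { 'g' }
  PREDICT(B → ε) = { $ }
For D:
  PREDICT(D → f '/' D) = { 'f' }
  PREDICT(D → g B) = { 'g' }

Conflict found: Predict set conflict for B: { 'g' }
The grammar is NOT LL(1).

Answer: No. Predict set conflict for B: { 'g' }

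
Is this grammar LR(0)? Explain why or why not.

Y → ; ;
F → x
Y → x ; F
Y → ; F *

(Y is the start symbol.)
Yes, the grammar is LR(0)

Augment with Y' → Y and build the canonical LR(0) collection (I0 = CLOSURE({[Y' → . Y]}), then GOTO on every symbol after a dot until no new states appear). It has 10 states:
  I0: { [Y → . ; ;], [Y → . ; F *], [Y → . x ; F], [Y' → . Y] }  — shift
  I1: { [F → . x], [Y → ; . ;], [Y → ; . F *] }  — shift
  I2: { [Y' → Y .] }  — accept
  I3: { [Y → x . ; F] }  — shift
  I4: { [F → . x], [Y → x ; . F] }  — shift
  I5: { [Y → x ; F .] }  — reduce
  I6: { [F → x .] }  — reduce
  I7: { [Y → ; ; .] }  — reduce
  I8: { [Y → ; F . *] }  — shift
  I9: { [Y → ; F * .] }  — reduce

Every state is either a pure shift/goto state or contains exactly one complete item and nothing to shift — no conflicts. The grammar is LR(0).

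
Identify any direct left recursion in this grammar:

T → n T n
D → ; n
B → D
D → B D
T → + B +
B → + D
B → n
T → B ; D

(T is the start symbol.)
No direct left recursion

Direct left recursion occurs when N → N α for some non-terminal N (the right-hand side begins with the left-hand side itself).

T → n T n: starts with n
D → ; n: starts with ';'
B → D: starts with D
D → B D: starts with B
T → + B +: starts with '+'
B → + D: starts with '+'
B → n: starts with n
T → B ; D: starts with B

No direct left recursion found.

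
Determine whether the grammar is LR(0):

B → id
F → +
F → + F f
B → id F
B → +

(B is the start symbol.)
No. Shift-reduce conflict between [B → id .] and [F → . +]

A grammar is LR(0) if no state in the canonical LR(0) collection has:
  - both a shift item (dot before a terminal) and a complete item (shift-reduce conflict), or
  - two or more complete items (reduce-reduce conflict; the accept item [B' → B .] counts as a complete item here).

Augment with B' → B and build the canonical LR(0) collection (I0 = CLOSURE({[B' → . B]}), then GOTO on every symbol after a dot until no new states appear). It has 8 states:
  I0: { [B → . +], [B → . id F], [B → . id], [B' → . B] }  — shift
  I1: { [B → + .] }  — reduce
  I2: { [B' → B .] }  — accept
  I3: { [B → id . F], [B → id .], [F → . + F f], [F → . +] }  — shift, reduce
  I4: { [F → + . F f], [F → + .], [F → . + F f], [F → . +] }  — shift, reduce
  I5: { [B → id F .] }  — reduce
  I6: { [F → + F . f] }  — shift
  I7: { [F → + F f .] }  — reduce

Conflict in state I3:
  Shift-reduce conflict between [B → id .] and [F → . +]
So the grammar is NOT LR(0).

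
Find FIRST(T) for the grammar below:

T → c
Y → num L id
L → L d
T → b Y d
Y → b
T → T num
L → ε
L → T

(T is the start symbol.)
To compute FIRST(T), examine every production with T on the left-hand side, reading each right-hand side left to right until a non-nullable symbol is reached.

From T → c:
  - c is a terminal: add 'c' and stop
From T → b Y d:
  - b is a terminal: add 'b' and stop
From T → T num:
  - T is the symbol being defined: contributes nothing new
    T is not nullable, so stop

Collecting: FIRST(T) = { 'b', 'c' }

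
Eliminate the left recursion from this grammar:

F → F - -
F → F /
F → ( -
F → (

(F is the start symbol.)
F → ( - F'
F → ( F'
F' → - - F'
F' → / F'
F' → ε

F is directly left-recursive. The standard transformation for
  A → A α₁ | ... | A α_m | β₁ | ... | β_n
is
  A  → β₁ A' | ... | β_n A'
  A' → α₁ A' | ... | α_m A' | ε

F → ( - becomes F → ( - F'
F → ( becomes F → ( F'
F → F - - becomes F' → - - F'
F → F / becomes F' → / F'
Add F' → ε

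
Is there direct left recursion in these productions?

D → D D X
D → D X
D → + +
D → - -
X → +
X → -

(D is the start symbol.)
D → D D X: LEFT RECURSIVE (starts with D)
D → D X: LEFT RECURSIVE (starts with D)
D → + +: starts with '+'
D → - -: starts with '-'
X → +: starts with '+'
X → -: starts with '-'

The grammar has direct left recursion on: D.

Answer: Yes, D is left-recursive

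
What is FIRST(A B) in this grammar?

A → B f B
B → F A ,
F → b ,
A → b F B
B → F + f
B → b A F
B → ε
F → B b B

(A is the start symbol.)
{ 'b', 'f' }

FIRST sets of the non-terminals involved (from the grammar, by fixed-point iteration):
  FIRST(A) = { 'b', 'f' }

To compute FIRST(A B), process the symbols left to right:
Symbol A is a non-terminal. Add FIRST(A) \ {ε} = { 'b', 'f' }
A is not nullable (ε ∉ FIRST(A)), so stop here.
FIRST(A B) = { 'b', 'f' }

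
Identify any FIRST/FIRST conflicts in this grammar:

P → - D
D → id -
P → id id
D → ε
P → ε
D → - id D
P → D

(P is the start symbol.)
Yes. P → '-' D / P → D on { '-' }; P → id id / P → D on { 'id' }; P → ε / P → D on { ε }

FIRST sets of the non-terminals at (or reachable through a nullable prefix from) the front of some alternative:
  FIRST(D) = { '-', 'id', ε }

Productions for P:
  P → - D: FIRST = { '-' }
  P → id id: FIRST = { 'id' }
  P → ε: FIRST = { ε }
  P → D: FIRST = { '-', 'id', ε }
Productions for D:
  D → id -: FIRST = { 'id' }
  D → ε: FIRST = { ε }
  D → - id D: FIRST = { '-' }

Conflict for P: P → - D and P → D
  Overlap: { '-' }
Conflict for P: P → id id and P → D
  Overlap: { 'id' }
Conflict for P: P → ε and P → D
  Overlap: { ε }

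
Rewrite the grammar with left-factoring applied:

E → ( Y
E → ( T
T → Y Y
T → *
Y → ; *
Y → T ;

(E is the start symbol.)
E → ( E'
E' → Y
E' → T
T → Y Y
T → *
Y → ; *
Y → T ;

Left-factoring transforms A → αβ₁ | αβ₂ into A → αA' and A' → β₁ | β₂
(α is the longest common prefix among the alternatives). Repeat until
no nonterminal has two alternatives with a common prefix.

Round 1: E has alternatives sharing prefix '('. Introduce E': E → ( E'
  Add: E' → Y
  Add: E' → T

No remaining common prefixes — done.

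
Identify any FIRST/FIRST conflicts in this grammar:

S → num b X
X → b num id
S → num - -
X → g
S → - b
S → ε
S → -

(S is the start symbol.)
Productions for S:
  S → num b X: FIRST = { 'num' }
  S → num - -: FIRST = { 'num' }
  S → - b: FIRST = { '-' }
  S → ε: FIRST = { ε }
  S → -: FIRST = { '-' }
Productions for X:
  X → b num id: FIRST = { 'b' }
  X → g: FIRST = { 'g' }

Conflict for S: S → num b X and S → num - -
  Overlap: { 'num' }
Conflict for S: S → - b and S → -
  Overlap: { '-' }

Answer: Yes. S → num b X / S → num '-' '-' on { 'num' }; S → '-' b / S → '-' on { '-' }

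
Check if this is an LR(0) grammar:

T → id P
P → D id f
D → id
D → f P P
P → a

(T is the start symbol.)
Augment with T' → T and build the canonical LR(0) collection (I0 = CLOSURE({[T' → . T]}), then GOTO on every symbol after a dot until no new states appear). It has 12 states:
  I0: { [T → . id P], [T' → . T] }  — shift
  I1: { [T' → T .] }  — accept
  I2: { [D → . f P P], [D → . id], [P → . D id f], [P → . a], [T → id . P] }  — shift
  I3: { [P → D . id f] }  — shift
  I4: { [T → id P .] }  — reduce
  I5: { [P → a .] }  — reduce
  I6: { [D → . f P P], [D → . id], [D → f . P P], [P → . D id f], [P → . a] }  — shift
  I7: { [D → id .] }  — reduce
  I8: { [D → . f P P], [D → . id], [D → f P . P], [P → . D id f], [P → . a] }  — shift
  I9: { [D → f P P .] }  — reduce
  I10: { [P → D id . f] }  — shift
  I11: { [P → D id f .] }  — reduce

Every state is either a pure shift/goto state or contains exactly one complete item and nothing to shift — no conflicts. The grammar is LR(0).

Answer: Yes, the grammar is LR(0)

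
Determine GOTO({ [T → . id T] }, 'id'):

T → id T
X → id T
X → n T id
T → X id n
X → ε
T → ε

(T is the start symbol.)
GOTO(I, 'id') = CLOSURE({ [A → αX.β] : [A → α.Xβ] ∈ I, X = 'id' })

Items with dot before 'id', with the dot advanced:
  [T → . id T] → [T → id . T]
Closure of the advanced items:
  [T → id . T] has the dot before T: add [T → . id T], [T → . X id n], [T → .]
  [T → . X id n] has the dot before X: add [X → . id T], [X → . n T id], [X → .]

GOTO = { [T → . X id n], [T → . id T], [T → .], [T → id . T], [X → . id T], [X → . n T id], [X → .] }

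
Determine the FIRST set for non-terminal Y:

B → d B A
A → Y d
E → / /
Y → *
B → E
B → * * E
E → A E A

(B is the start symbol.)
From Y → *:
  - '*' is a terminal: add '*' and stop

Collecting: FIRST(Y) = { '*' }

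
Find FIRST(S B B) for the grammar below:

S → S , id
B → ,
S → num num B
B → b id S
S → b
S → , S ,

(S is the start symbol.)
FIRST sets of the non-terminals involved (from the grammar, by fixed-point iteration):
  FIRST(S) = { ',', 'b', 'num' }

To compute FIRST(S B B), process the symbols left to right:
Symbol S is a non-terminal. Add FIRST(S) \ {ε} = { ',', 'b', 'num' }
S is not nullable (ε ∉ FIRST(S)), so stop here.
FIRST(S B B) = { ',', 'b', 'num' }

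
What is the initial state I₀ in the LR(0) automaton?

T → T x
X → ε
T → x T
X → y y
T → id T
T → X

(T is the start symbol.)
{ [T → . T x], [T → . X], [T → . id T], [T → . x T], [T' → . T], [X → . y y], [X → .] }

First, augment the grammar with T' → T
I₀ = CLOSURE({ [T' → . T] }):
  [T' → . T] has the dot before T: add [T → . T x], [T → . x T], [T → . id T], [T → . X]
  [T → . X] has the dot before X: add [X → .], [X → . y y]
No further items can be added.

I₀ = { [T → . T x], [T → . X], [T → . id T], [T → . x T], [T' → . T], [X → . y y], [X → .] }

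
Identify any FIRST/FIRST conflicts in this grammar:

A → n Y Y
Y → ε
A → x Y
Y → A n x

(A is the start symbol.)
No FIRST/FIRST conflicts.

FIRST sets of the non-terminals at (or reachable through a nullable prefix from) the front of some alternative:
  FIRST(A) = { 'n', 'x' }

Productions for A:
  A → n Y Y: FIRST = { 'n' }
  A → x Y: FIRST = { 'x' }
Productions for Y:
  Y → ε: FIRST = { ε }
  Y → A n x: FIRST = { 'n', 'x' }

All alternatives of each non-terminal have pairwise disjoint FIRST sets.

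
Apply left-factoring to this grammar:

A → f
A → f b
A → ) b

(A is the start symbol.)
Left-factoring transforms A → αβ₁ | αβ₂ into A → αA' and A' → β₁ | β₂
(α is the longest common prefix among the alternatives). Repeat until
no nonterminal has two alternatives with a common prefix.

Round 1: A has alternatives sharing prefix 'f'. Introduce A': A → f A'
  Add: A' → ε
  Add: A' → b

No remaining common prefixes — done.

Resulting grammar:
A → f A'
A' → ε
A' → b
A → ) b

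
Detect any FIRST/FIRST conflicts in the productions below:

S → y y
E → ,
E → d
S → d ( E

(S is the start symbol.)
A FIRST/FIRST conflict occurs when two productions N → α and N → β for the same non-terminal have FIRST(α) ∩ FIRST(β) ≠ ∅ (with ε ∈ FIRST of a nullable right-hand side, so two nullable alternatives also conflict).

Productions for S:
  S → y y: FIRST = { 'y' }
  S → d ( E: FIRST = { 'd' }
Productions for E:
  E → ,: FIRST = { ',' }
  E → d: FIRST = { 'd' }

All alternatives of each non-terminal have pairwise disjoint FIRST sets.

Answer: No FIRST/FIRST conflicts.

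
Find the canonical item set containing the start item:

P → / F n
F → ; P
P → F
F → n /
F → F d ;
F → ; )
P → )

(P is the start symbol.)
First, augment the grammar with P' → P
I₀ = CLOSURE({ [P' → . P] }):
  [P' → . P] has the dot before P: add [P → . / F n], [P → . F], [P → . )]
  [P → . F] has the dot before F: add [F → . ; P], [F → . n /], [F → . F d ;], [F → . ; )]
No further items can be added.

I₀ = { [F → . ; )], [F → . ; P], [F → . F d ;], [F → . n /], [P → . )], [P → . / F n], [P → . F], [P' → . P] }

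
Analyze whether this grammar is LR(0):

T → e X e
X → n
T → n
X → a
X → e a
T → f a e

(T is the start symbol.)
Yes, the grammar is LR(0)

A grammar is LR(0) if no state in the canonical LR(0) collection has:
  - both a shift item (dot before a terminal) and a complete item (shift-reduce conflict), or
  - two or more complete items (reduce-reduce conflict; the accept item [T' → T .] counts as a complete item here).

Augment with T' → T and build the canonical LR(0) collection (I0 = CLOSURE({[T' → . T]}), then GOTO on every symbol after a dot until no new states appear). It has 13 states:
  I0: { [T → . e X e], [T → . f a e], [T → . n], [T' → . T] }  — shift
  I1: { [T' → T .] }  — accept
  I2: { [T → e . X e], [X → . a], [X → . e a], [X → . n] }  — shift
  I3: { [T → f . a e] }  — shift
  I4: { [T → n .] }  — reduce
  I5: { [T → f a . e] }  — shift
  I6: { [T → f a e .] }  — reduce
  I7: { [T → e X . e] }  — shift
  I8: { [X → a .] }  — reduce
  I9: { [X → e . a] }  — shift
  I10: { [X → n .] }  — reduce
  I11: { [X → e a .] }  — reduce
  I12: { [T → e X e .] }  — reduce

Every state is either a pure shift/goto state or contains exactly one complete item and nothing to shift — no conflicts. The grammar is LR(0).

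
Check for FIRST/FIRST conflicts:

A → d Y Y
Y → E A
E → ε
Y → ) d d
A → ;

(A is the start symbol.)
No FIRST/FIRST conflicts.

A FIRST/FIRST conflict occurs when two productions N → α and N → β for the same non-terminal have FIRST(α) ∩ FIRST(β) ≠ ∅ (with ε ∈ FIRST of a nullable right-hand side, so two nullable alternatives also conflict).

FIRST sets of the non-terminals at (or reachable through a nullable prefix from) the front of some alternative:
  FIRST(E) = { ε }
  FIRST(A) = { ';', 'd' }

Productions for A:
  A → d Y Y: FIRST = { 'd' }
  A → ;: FIRST = { ';' }
Productions for Y:
  Y → E A: FIRST = { ';', 'd' }
  Y → ) d d: FIRST = { ')' }
E has only one production, so no FIRST/FIRST conflict is possible there.

All alternatives of each non-terminal have pairwise disjoint FIRST sets.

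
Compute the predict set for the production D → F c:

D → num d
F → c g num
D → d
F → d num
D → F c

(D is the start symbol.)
{ 'c', 'd' }

PREDICT(D → F c) = (FIRST(RHS) \ {ε}) ∪ (FOLLOW(D) if ε ∈ FIRST(RHS), i.e. RHS ⇒* ε)
FIRST(F) = { 'c', 'd' }
FIRST(F c) = { 'c', 'd' }
ε ∉ FIRST(F c), so FOLLOW(D) is not added.
PREDICT(D → F c) = { 'c', 'd' }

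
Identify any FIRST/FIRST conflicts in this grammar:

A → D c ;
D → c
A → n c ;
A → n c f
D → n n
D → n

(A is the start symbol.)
A FIRST/FIRST conflict occurs when two productions N → α and N → β for the same non-terminal have FIRST(α) ∩ FIRST(β) ≠ ∅ (with ε ∈ FIRST of a nullable right-hand side, so two nullable alternatives also conflict).

FIRST sets of the non-terminals at (or reachable through a nullable prefix from) the front of some alternative:
  FIRST(D) = { 'c', 'n' }

Productions for A:
  A → D c ;: FIRST = { 'c', 'n' }
  A → n c ;: FIRST = { 'n' }
  A → n c f: FIRST = { 'n' }
Productions for D:
  D → c: FIRST = { 'c' }
  D → n n: FIRST = { 'n' }
  D → n: FIRST = { 'n' }

Conflict for A: A → D c ; and A → n c ;
  Overlap: { 'n' }
Conflict for A: A → D c ; and A → n c f
  Overlap: { 'n' }
Conflict for A: A → n c ; and A → n c f
  Overlap: { 'n' }
Conflict for D: D → n n and D → n
  Overlap: { 'n' }

Answer: Yes. A → D c ';' / A → n c ';' on { 'n' }; A → D c ';' / A → n c f on { 'n' }; A → n c ';' / A → n c f on { 'n' }; D → n n / D → n on { 'n' }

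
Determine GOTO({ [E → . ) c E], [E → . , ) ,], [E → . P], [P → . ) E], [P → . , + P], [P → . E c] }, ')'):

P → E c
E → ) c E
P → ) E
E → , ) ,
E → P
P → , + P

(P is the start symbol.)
{ [E → ) . c E], [E → . ) c E], [E → . , ) ,], [E → . P], [P → ) . E], [P → . ) E], [P → . , + P], [P → . E c] }

GOTO(I, ')') = CLOSURE({ [A → αX.β] : [A → α.Xβ] ∈ I, X = ')' })

Items with dot before ')', with the dot advanced:
  [E → . ) c E] → [E → ) . c E]
  [P → . ) E] → [P → ) . E]
Closure of the advanced items:
  [P → ) . E] has the dot before E: add [E → . ) c E], [E → . , ) ,], [E → . P]
  [E → . P] has the dot before P: add [P → . E c], [P → . ) E], [P → . , + P]

GOTO = { [E → ) . c E], [E → . ) c E], [E → . , ) ,], [E → . P], [P → ) . E], [P → . ) E], [P → . , + P], [P → . E c] }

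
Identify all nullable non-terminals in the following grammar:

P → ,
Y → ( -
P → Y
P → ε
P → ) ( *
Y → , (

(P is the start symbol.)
{ 'P' }

A non-terminal is nullable if it can derive ε (the empty string): either it has an ε-production, or it has a production whose right-hand side consists entirely of nullable non-terminals.

ε-productions: P → ε
So P is immediately nullable.
No further non-terminal can be added: every production for the remaining non-terminals contains a terminal or a non-nullable non-terminal.
Nullable = { 'P' }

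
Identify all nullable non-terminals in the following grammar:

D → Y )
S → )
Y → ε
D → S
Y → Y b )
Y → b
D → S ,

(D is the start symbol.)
{ 'Y' }

A non-terminal is nullable if it can derive ε (the empty string): either it has an ε-production, or it has a production whose right-hand side consists entirely of nullable non-terminals.

ε-productions: Y → ε
So Y is immediately nullable.
No further non-terminal can be added: every production for the remaining non-terminals contains a terminal or a non-nullable non-terminal.
Nullable = { 'Y' }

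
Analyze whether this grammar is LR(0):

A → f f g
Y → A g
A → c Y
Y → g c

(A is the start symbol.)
Yes, the grammar is LR(0)

A grammar is LR(0) if no state in the canonical LR(0) collection has:
  - both a shift item (dot before a terminal) and a complete item (shift-reduce conflict), or
  - two or more complete items (reduce-reduce conflict; the accept item [A' → A .] counts as a complete item here).

Augment with A' → A and build the canonical LR(0) collection (I0 = CLOSURE({[A' → . A]}), then GOTO on every symbol after a dot until no new states appear). It has 11 states:
  I0: { [A → . c Y], [A → . f f g], [A' → . A] }  — shift
  I1: { [A' → A .] }  — accept
  I2: { [A → . c Y], [A → . f f g], [A → c . Y], [Y → . A g], [Y → . g c] }  — shift
  I3: { [A → f . f g] }  — shift
  I4: { [A → f f . g] }  — shift
  I5: { [A → f f g .] }  — reduce
  I6: { [Y → A . g] }  — shift
  I7: { [A → c Y .] }  — reduce
  I8: { [Y → g . c] }  — shift
  I9: { [Y → g c .] }  — reduce
  I10: { [Y → A g .] }  — reduce

Every state is either a pure shift/goto state or contains exactly one complete item and nothing to shift — no conflicts. The grammar is LR(0).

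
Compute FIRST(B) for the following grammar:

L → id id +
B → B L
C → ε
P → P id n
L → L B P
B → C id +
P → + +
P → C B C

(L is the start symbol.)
To compute FIRST(B), examine every production with B on the left-hand side, reading each right-hand side left to right until a non-nullable symbol is reached.

FIRST sets of the other non-terminals involved (by the same procedure, iterated to a fixed point):
  FIRST(C) = { ε }

From B → B L:
  - B is the symbol being defined: contributes nothing new
    B is not nullable, so stop
From B → C id +:
  - C is a non-terminal: add FIRST(C) \ {ε} = { }
    C is nullable, so continue to the next symbol
  - id is a terminal: add 'id' and stop

Collecting: FIRST(B) = { 'id' }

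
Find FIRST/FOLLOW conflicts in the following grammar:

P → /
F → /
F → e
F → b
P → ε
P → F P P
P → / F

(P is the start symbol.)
Yes. P → '/' with FOLLOW(P) on { '/' }; P → F P P with FOLLOW(P) on { '/', 'b', 'e' }; P → '/' F with FOLLOW(P) on { '/' }

Nullable non-terminals: P.
FIRST sets used below: FIRST(F) = { '/', 'b', 'e' }

P: nullable alternative(s) P → ε; FOLLOW(P) = { $, '/', 'b', 'e' }
  P → /: FIRST \ {ε} = { '/' } — overlaps FOLLOW(P) on { '/' }: CONFLICT
  P → ε: FIRST \ {ε} = { } — this is the only nullable alternative, skip
  P → F P P: FIRST \ {ε} = { '/', 'b', 'e' } — overlaps FOLLOW(P) on { '/', 'b', 'e' }: CONFLICT
  P → / F: FIRST \ {ε} = { '/' } — overlaps FOLLOW(P) on { '/' }: CONFLICT

F has no nullable alternative, so no FIRST/FOLLOW check is needed there.

So the grammar has 3 FIRST/FOLLOW conflicts (marked CONFLICT above).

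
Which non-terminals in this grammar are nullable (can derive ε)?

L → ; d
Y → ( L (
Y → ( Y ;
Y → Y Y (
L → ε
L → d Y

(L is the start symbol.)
ε-productions: L → ε
So L is immediately nullable.
No further non-terminal can be added: every production for the remaining non-terminals contains a terminal or a non-nullable non-terminal.
Nullable = { 'L' }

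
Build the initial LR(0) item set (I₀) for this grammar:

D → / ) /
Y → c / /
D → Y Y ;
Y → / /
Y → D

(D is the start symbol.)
First, augment the grammar with D' → D
I₀ = CLOSURE({ [D' → . D] }):
  [D' → . D] has the dot before D: add [D → . / ) /], [D → . Y Y ;]
  [D → . Y Y ;] has the dot before Y: add [Y → . c / /], [Y → . / /], [Y → . D]
No further items can be added.

I₀ = { [D → . / ) /], [D → . Y Y ;], [D' → . D], [Y → . / /], [Y → . D], [Y → . c / /] }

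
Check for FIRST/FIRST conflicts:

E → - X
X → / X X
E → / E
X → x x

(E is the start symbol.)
No FIRST/FIRST conflicts.

Productions for E:
  E → - X: FIRST = { '-' }
  E → / E: FIRST = { '/' }
Productions for X:
  X → / X X: FIRST = { '/' }
  X → x x: FIRST = { 'x' }

All alternatives of each non-terminal have pairwise disjoint FIRST sets.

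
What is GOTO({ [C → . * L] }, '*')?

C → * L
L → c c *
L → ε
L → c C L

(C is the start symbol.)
GOTO(I, '*') = CLOSURE({ [A → αX.β] : [A → α.Xβ] ∈ I, X = '*' })

Items with dot before '*', with the dot advanced:
  [C → . * L] → [C → * . L]
Closure of the advanced items:
  [C → * . L] has the dot before L: add [L → . c c *], [L → .], [L → . c C L]

GOTO = { [C → * . L], [L → . c C L], [L → . c c *], [L → .] }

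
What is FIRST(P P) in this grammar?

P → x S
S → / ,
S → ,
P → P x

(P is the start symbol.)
{ 'x' }

FIRST sets of the non-terminals involved (from the grammar, by fixed-point iteration):
  FIRST(P) = { 'x' }

To compute FIRST(P P), process the symbols left to right:
Symbol P is a non-terminal. Add FIRST(P) \ {ε} = { 'x' }
P is not nullable (ε ∉ FIRST(P)), so stop here.
FIRST(P P) = { 'x' }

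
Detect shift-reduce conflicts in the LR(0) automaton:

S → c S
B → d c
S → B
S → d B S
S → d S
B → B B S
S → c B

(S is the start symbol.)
Augment with S' → S and build the canonical LR(0) collection (I0 = CLOSURE({[S' → . S]}), then GOTO on every symbol after a dot until no new states appear). It has 16 states:
  I0: { [B → . B B S], [B → . d c], [S → . B], [S → . c B], [S → . c S], [S → . d B S], [S → . d S], [S' → . S] }  — shift
  I1: { [B → . B B S], [B → . d c], [B → B . B S], [S → B .] }  — shift, reduce
  I2: { [S' → S .] }  — accept
  I3: { [B → . B B S], [B → . d c], [S → . B], [S → . c B], [S → . c S], [S → . d B S], [S → . d S], [S → c . B], [S → c . S] }  — shift
  I4: { [B → . B B S], [B → . d c], [B → d . c], [S → . B], [S → . c B], [S → . c S], [S → . d B S], [S → . d S], [S → d . B S], [S → d . S] }  — shift
  I5: { [B → . B B S], [B → . d c], [B → B . B S], [S → . B], [S → . c B], [S → . c S], [S → . d B S], [S → . d S], [S → B .], [S → d B . S] }  — shift, reduce
  I6: { [S → d S .] }  — reduce
  I7: { [B → . B B S], [B → . d c], [B → d c .], [S → . B], [S → . c B], [S → . c S], [S → . d B S], [S → . d S], [S → c . B], [S → c . S] }  — shift, reduce
  I8: { [B → . B B S], [B → . d c], [B → B . B S], [S → B .], [S → c B .] }  — shift, 2 reduces
  I9: { [S → c S .] }  — reduce
  I10: { [B → . B B S], [B → . d c], [B → B . B S], [B → B B . S], [S → . B], [S → . c B], [S → . c S], [S → . d B S], [S → . d S] }  — shift
  I11: { [B → d . c] }  — shift
  I12: { [B → d c .] }  — reduce
  I13: { [B → . B B S], [B → . d c], [B → B . B S], [B → B B . S], [S → . B], [S → . c B], [S → . c S], [S → . d B S], [S → . d S], [S → B .] }  — shift, reduce
  I14: { [B → B B S .] }  — reduce
  I15: { [S → d B S .] }  — reduce

I1 contains reduce item [S → B .] and shift item [B → . d c] — shift-reduce conflict.
I5 contains reduce item [S → B .] and shift items [B → . d c], [S → . c B], [S → . c S], [S → . d B S], [S → . d S] — shift-reduce conflict.
I7 contains reduce item [B → d c .] and shift items [B → . d c], [S → . c B], [S → . c S], [S → . d B S], [S → . d S] — shift-reduce conflict.
I8 contains reduce items [S → B .], [S → c B .] and shift item [B → . d c] — shift-reduce conflict.
I13 contains reduce item [S → B .] and shift items [B → . d c], [S → . c B], [S → . c S], [S → . d B S], [S → . d S] — shift-reduce conflict.

Answer: Yes — I1: [S → B .] vs [B → . d c]; I5: [S → B .] vs [B → . d c]; I7: [B → d c .] vs [B → . d c]; I8: [S → B .] vs [B → . d c]; I13: [S → B .] vs [B → . d c]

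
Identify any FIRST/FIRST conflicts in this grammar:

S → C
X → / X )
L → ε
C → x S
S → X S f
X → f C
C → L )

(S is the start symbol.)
No FIRST/FIRST conflicts.

FIRST sets of the non-terminals at (or reachable through a nullable prefix from) the front of some alternative:
  FIRST(C) = { ')', 'x' }
  FIRST(X) = { '/', 'f' }
  FIRST(L) = { ε }

Productions for S:
  S → C: FIRST = { ')', 'x' }
  S → X S f: FIRST = { '/', 'f' }
Productions for X:
  X → / X ): FIRST = { '/' }
  X → f C: FIRST = { 'f' }
Productions for C:
  C → x S: FIRST = { 'x' }
  C → L ): FIRST = { ')' }
L has only one production, so no FIRST/FIRST conflict is possible there.

All alternatives of each non-terminal have pairwise disjoint FIRST sets.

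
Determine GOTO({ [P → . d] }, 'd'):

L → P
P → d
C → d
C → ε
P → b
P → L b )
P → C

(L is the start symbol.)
{ [P → d .] }

GOTO(I, 'd') = CLOSURE({ [A → αX.β] : [A → α.Xβ] ∈ I, X = 'd' })

Items with dot before 'd', with the dot advanced:
  [P → . d] → [P → d .]
Closure adds nothing (no advanced item has the dot before a non-terminal).

GOTO = { [P → d .] }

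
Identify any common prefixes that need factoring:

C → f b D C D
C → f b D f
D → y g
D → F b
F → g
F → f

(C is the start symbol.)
Yes, C has productions with common prefix 'f b D'

Left-factoring is needed when two productions for the same non-terminal
share a common prefix on the right-hand side.

Productions for C:
  C → f b D C D
  C → f b D f
Productions for D:
  D → y g
  D → F b
Productions for F:
  F → g
  F → f

Found common prefix 'f b D' in productions for C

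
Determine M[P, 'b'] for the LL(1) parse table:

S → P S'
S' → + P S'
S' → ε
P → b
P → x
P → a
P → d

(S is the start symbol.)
To find M[P, 'b'], we find productions for P where 'b' is in the predict set (PREDICT(N → α) = (FIRST(α) \ {ε}) ∪ (FOLLOW(N) if α ⇒* ε)).

P → b: PREDICT = { 'b' }
  'b' is in predict set, so this production goes in M[P, 'b']
P → x: PREDICT = { 'x' }
P → a: PREDICT = { 'a' }
P → d: PREDICT = { 'd' }

M[P, 'b'] = P → b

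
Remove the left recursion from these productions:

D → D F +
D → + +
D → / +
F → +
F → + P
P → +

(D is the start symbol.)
D is directly left-recursive. The standard transformation for
  A → A α₁ | ... | A α_m | β₁ | ... | β_n
is
  A  → β₁ A' | ... | β_n A'
  A' → α₁ A' | ... | α_m A' | ε

D → + + becomes D → + + D'
D → / + becomes D → / + D'
D → D F + becomes D' → F + D'
Add D' → ε

Productions for other non-terminals are unchanged:
  F → +
  F → + P
  P → +

Resulting grammar:
D → + + D'
D → / + D'
D' → F + D'
D' → ε
F → +
F → + P
P → +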